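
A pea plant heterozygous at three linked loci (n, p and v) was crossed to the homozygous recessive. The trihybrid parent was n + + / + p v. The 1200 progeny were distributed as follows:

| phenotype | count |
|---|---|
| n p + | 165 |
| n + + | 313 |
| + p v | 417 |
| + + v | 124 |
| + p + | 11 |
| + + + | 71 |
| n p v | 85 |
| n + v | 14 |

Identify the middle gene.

v

The two rarest classes, n + v and + p +, are the double crossovers. Comparing them with the parentals, only the v allele has switched, so v is the middle locus and the order is p – v – n.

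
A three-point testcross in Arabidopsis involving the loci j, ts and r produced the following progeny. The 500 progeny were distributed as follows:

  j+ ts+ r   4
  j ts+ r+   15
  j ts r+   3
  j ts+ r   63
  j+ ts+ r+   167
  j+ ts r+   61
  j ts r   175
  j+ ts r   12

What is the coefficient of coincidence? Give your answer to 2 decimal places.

The two most frequent reciprocal classes, j+ ts+ r+ and j ts r, are the parental types, so the F1 was j+ ts+ r+ / j ts r.
The two rarest classes, j+ ts+ r and j ts r+, are the double crossovers. Comparing them with the parentals, only the r allele has switched, so r is the middle locus and the order is ts – r – j.
ts–r: (124 + 7)/500 = 0.2620; r–j: (27 + 7)/500 = 0.0680.
Expected DCO frequency = 0.2620 × 0.0680 ≈ 0.01782; observed = 7/500 ≈ 0.01400.
Coefficient of coincidence = 0.01400/0.01782 ≈ 0.79.

0.79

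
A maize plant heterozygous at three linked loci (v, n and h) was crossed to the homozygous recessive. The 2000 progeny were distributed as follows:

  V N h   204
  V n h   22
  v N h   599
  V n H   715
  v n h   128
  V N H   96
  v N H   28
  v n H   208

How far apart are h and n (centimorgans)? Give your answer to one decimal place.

13.7 centimorgans

The two most frequent reciprocal classes, v N h and V n H, are the parental types, so the F1 was v N h / V n H.
The two rarest classes, v N H and V n h, are the double crossovers. Comparing them with the parentals, only the h allele has switched, so h is the middle locus and the order is v – h – n.
Crossovers in the h–n interval produce the single-crossover classes v n h and V N H (128 + 96 = 224) plus the double crossovers (50).
RF(h–n) = (224 + 50) / 2000 = 274/2000 = 0.1370 → 13.7 centimorgans.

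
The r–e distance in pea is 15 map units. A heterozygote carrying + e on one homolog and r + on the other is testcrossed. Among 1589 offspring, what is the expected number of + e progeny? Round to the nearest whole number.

675

A map distance of 15 map units corresponds to a recombination frequency of 0.150.
The F1 is + e / r +, so + e is a parental gamete class with expected frequency (1 − r)/2 = 0.850/2 = 0.4250.
Expected number = 0.4250 × 1589 = 675.32 ≈ 675.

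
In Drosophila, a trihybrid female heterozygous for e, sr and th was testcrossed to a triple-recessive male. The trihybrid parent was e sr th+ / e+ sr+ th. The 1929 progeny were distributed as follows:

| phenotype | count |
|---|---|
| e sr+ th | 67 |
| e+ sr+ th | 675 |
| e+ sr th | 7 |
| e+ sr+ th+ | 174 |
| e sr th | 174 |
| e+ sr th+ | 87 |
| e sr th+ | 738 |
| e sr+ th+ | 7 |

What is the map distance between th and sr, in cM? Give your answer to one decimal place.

The two rarest classes, e sr+ th+ and e+ sr th, are the double crossovers. Comparing them with the parentals, only the sr allele has switched, so sr is the middle locus and the order is th – sr – e.
Crossovers in the th–sr interval produce the single-crossover classes e sr th and e+ sr+ th+ (174 + 174 = 348) plus the double crossovers (14).
RF(th–sr) = (348 + 14) / 1929 = 362/1929 = 0.1877 → 18.8 cM.

18.8 cM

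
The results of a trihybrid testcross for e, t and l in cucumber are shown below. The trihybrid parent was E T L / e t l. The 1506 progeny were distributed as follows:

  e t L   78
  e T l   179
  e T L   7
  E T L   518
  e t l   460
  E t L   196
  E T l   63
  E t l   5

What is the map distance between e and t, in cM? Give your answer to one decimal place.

25.7 cM

The two rarest classes, e T L and E t l, are the double crossovers. Comparing them with the parentals, only the e allele has switched, so e is the middle locus and the order is t – e – l.
Crossovers in the t–e interval produce the single-crossover classes E t L and e T l (196 + 179 = 375) plus the double crossovers (12).
RF(t–e) = (375 + 12) / 1506 = 387/1506 = 0.2570 → 25.7 cM.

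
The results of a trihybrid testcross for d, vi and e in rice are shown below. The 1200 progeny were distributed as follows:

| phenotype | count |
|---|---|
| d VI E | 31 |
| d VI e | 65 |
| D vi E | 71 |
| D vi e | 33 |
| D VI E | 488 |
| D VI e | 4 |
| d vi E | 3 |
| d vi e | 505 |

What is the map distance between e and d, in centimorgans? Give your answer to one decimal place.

5.9 centimorgans

The two most frequent reciprocal classes, D VI E and d vi e, are the parental types, so the F1 was D VI E / d vi e.
The two rarest classes, D VI e and d vi E, are the double crossovers. Comparing them with the parentals, only the e allele has switched, so e is the middle locus and the order is d – e – vi.
Crossovers in the d–e interval produce the single-crossover classes d VI E and D vi e (31 + 33 = 64) plus the double crossovers (7).
RF(d–e) = (64 + 7) / 1200 = 71/1200 = 0.0592 → 5.9 centimorgans.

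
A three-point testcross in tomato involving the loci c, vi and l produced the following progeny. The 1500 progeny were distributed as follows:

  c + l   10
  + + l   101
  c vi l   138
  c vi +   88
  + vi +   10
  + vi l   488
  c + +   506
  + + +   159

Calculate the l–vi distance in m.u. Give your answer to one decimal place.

13.9 m.u.

The two most frequent reciprocal classes, + vi l and c + +, are the parental types, so the F1 was + vi l / c + +.
The two rarest classes, + vi + and c + l, are the double crossovers. Comparing them with the parentals, only the l allele has switched, so l is the middle locus and the order is c – l – vi.
Crossovers in the l–vi interval produce the single-crossover classes + + l and c vi + (101 + 88 = 189) plus the double crossovers (20).
RF(l–vi) = (189 + 20) / 1500 = 209/1500 = 0.1393 → 13.9 m.u.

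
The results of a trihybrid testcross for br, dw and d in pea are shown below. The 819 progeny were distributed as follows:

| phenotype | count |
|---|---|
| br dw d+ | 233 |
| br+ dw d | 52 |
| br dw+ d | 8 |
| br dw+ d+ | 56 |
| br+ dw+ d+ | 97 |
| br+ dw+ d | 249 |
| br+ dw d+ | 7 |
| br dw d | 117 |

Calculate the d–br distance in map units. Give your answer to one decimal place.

28.0 map units

The two most frequent reciprocal classes, br+ dw+ d and br dw d+, are the parental types, so the F1 was br+ dw+ d / br dw d+.
The two rarest classes, br dw+ d and br+ dw d+, are the double crossovers. Comparing them with the parentals, only the br allele has switched, so br is the middle locus and the order is d – br – dw.
Crossovers in the d–br interval produce the single-crossover classes br+ dw+ d+ and br dw d (97 + 117 = 214) plus the double crossovers (15).
RF(d–br) = (214 + 15) / 819 = 229/819 = 0.2796 → 28.0 map units.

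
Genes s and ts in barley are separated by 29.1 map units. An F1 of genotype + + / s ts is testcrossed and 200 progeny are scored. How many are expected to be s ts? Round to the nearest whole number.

71

A map distance of 29.1 map units corresponds to a recombination frequency of 0.291.
The F1 is + + / s ts, so s ts is a parental gamete class with expected frequency (1 − r)/2 = 0.709/2 = 0.3545.
Expected number = 0.3545 × 200 = 70.90 ≈ 71.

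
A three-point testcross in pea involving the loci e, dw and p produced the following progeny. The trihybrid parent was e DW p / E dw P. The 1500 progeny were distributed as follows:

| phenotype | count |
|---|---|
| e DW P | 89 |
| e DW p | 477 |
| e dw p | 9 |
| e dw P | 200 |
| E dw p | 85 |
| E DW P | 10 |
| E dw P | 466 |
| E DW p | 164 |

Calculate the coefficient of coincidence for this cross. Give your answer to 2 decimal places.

The two rarest classes, e dw p and E DW P, are the double crossovers. Comparing them with the parentals, only the dw allele has switched, so dw is the middle locus and the order is p – dw – e.
p–dw: (174 + 19)/1500 = 0.1287; dw–e: (364 + 19)/1500 = 0.2553.
Expected DCO frequency = 0.1287 × 0.2553 ≈ 0.03286; observed = 19/1500 ≈ 0.01267.
Coefficient of coincidence = 0.01267/0.03286 ≈ 0.39.

0.39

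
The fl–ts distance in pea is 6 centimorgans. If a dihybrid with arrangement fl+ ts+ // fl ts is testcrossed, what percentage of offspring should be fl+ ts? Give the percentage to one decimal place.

3.0%

A map distance of 6 centimorgans corresponds to a recombination frequency of 0.060.
The F1 is fl+ ts+ / fl ts, so fl+ ts is a recombinant gamete class with expected frequency r/2 = 0.060/2 = 0.0300.
That is 0.0300 = 3.0% of the progeny.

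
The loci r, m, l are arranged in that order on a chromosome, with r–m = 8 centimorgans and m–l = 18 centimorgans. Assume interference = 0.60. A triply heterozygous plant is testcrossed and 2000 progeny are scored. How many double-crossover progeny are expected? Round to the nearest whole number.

12

Map distances give recombination frequencies of 0.080 and 0.180 for the two intervals.
With interference 0.60 (so coincidence = 0.40), expected double-crossover frequency = 0.080 × 0.180 × 0.40 = 0.00576.
Expected number = 0.00576 × 2000 = 11.52 ≈ 12.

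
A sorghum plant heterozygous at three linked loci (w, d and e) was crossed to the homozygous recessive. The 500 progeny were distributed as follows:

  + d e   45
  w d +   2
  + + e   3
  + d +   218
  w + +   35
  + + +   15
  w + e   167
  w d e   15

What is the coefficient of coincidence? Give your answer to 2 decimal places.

0.84

The two most frequent reciprocal classes, w + e and + d +, are the parental types, so the F1 was w + e / + d +.
The two rarest classes, + + e and w d +, are the double crossovers. Comparing them with the parentals, only the w allele has switched, so w is the middle locus and the order is d – w – e.
d–w: (30 + 5)/500 = 0.0700; w–e: (80 + 5)/500 = 0.1700.
Expected DCO frequency = 0.0700 × 0.1700 ≈ 0.01190; observed = 5/500 ≈ 0.01000.
Coefficient of coincidence = 0.01000/0.01190 ≈ 0.84.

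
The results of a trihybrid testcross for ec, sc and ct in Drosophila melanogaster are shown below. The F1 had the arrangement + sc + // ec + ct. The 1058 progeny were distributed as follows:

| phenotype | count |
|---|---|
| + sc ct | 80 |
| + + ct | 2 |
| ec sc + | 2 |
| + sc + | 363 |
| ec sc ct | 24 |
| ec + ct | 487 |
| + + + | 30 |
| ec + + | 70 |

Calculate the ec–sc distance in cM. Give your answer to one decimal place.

5.5 cM

The two rarest classes, ec sc + and + + ct, are the double crossovers. Comparing them with the parentals, only the ec allele has switched, so ec is the middle locus and the order is sc – ec – ct.
Crossovers in the sc–ec interval produce the single-crossover classes + + + and ec sc ct (30 + 24 = 54) plus the double crossovers (4).
RF(sc–ec) = (54 + 4) / 1058 = 58/1058 = 0.0548 → 5.5 cM.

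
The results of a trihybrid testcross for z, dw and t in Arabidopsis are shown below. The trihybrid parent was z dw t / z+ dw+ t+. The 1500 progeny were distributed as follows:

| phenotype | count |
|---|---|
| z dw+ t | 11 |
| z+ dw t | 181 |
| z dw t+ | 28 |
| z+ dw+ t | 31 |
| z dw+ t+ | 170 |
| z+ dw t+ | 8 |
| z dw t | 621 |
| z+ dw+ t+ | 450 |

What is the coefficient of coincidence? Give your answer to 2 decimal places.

The two rarest classes, z dw+ t and z+ dw t+, are the double crossovers. Comparing them with the parentals, only the dw allele has switched, so dw is the middle locus and the order is t – dw – z.
t–dw: (59 + 19)/1500 = 0.0520; dw–z: (351 + 19)/1500 = 0.2467.
Expected DCO frequency = 0.0520 × 0.2467 ≈ 0.01283; observed = 19/1500 ≈ 0.01267.
Coefficient of coincidence = 0.01267/0.01283 ≈ 0.99.

0.99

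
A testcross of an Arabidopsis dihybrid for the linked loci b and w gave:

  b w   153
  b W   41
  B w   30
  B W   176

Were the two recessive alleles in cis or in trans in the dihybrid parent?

cis

The two most frequent classes are B W (176) and b w (153); these are the parental (non-recombinant) types.
So the F1 carried B W on one chromosome and b w on the other — the recessive alleles are on the same chromosome (cis / coupling).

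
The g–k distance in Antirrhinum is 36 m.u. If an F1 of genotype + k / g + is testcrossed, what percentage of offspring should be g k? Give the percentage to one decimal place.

A map distance of 36 m.u. corresponds to a recombination frequency of 0.360.
The F1 is + k / g +, so g k is a recombinant gamete class with expected frequency r/2 = 0.360/2 = 0.1800.
That is 0.1800 = 18.0% of the progeny.

18.0%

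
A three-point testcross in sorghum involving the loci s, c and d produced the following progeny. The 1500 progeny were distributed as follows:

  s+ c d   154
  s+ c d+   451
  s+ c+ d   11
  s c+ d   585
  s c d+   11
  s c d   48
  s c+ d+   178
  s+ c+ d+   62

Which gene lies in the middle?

The two most frequent reciprocal classes, s c+ d and s+ c d+, are the parental types, so the F1 was s c+ d / s+ c d+.
The two rarest classes, s+ c+ d and s c d+, are the double crossovers. Comparing them with the parentals, only the s allele has switched, so s is the middle locus and the order is d – s – c.

s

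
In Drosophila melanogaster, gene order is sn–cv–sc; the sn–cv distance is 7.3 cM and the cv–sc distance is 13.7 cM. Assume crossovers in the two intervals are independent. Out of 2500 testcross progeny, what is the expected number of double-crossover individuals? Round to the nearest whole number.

Map distances give recombination frequencies of 0.073 and 0.137 for the two intervals.
With no interference, expected double-crossover frequency = 0.073 × 0.137 = 0.01000.
Expected number = 0.01000 × 2500 = 25.00 ≈ 25.

25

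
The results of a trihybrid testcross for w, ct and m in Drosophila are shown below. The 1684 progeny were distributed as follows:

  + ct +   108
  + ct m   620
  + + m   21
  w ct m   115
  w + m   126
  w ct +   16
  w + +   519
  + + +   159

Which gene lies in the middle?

ct

The two most frequent reciprocal classes, w + + and + ct m, are the parental types, so the F1 was w + + / + ct m.
The two rarest classes, w ct + and + + m, are the double crossovers. Comparing them with the parentals, only the ct allele has switched, so ct is the middle locus and the order is w – ct – m.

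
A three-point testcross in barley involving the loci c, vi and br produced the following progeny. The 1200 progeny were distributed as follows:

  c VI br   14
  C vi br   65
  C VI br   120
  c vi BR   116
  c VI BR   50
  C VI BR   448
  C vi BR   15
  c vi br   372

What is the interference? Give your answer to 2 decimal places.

The two most frequent reciprocal classes, C VI BR and c vi br, are the parental types, so the F1 was C VI BR / c vi br.
The two rarest classes, C vi BR and c VI br, are the double crossovers. Comparing them with the parentals, only the vi allele has switched, so vi is the middle locus and the order is c – vi – br.
c–vi: (115 + 29)/1200 = 0.1200; vi–br: (236 + 29)/1200 = 0.2208.
Expected DCO frequency = 0.1200 × 0.2208 ≈ 0.02650; observed = 29/1200 ≈ 0.02417.
Coefficient of coincidence = 0.02417/0.02650 ≈ 0.91; interference = 1 − 0.91 = 0.09.

0.09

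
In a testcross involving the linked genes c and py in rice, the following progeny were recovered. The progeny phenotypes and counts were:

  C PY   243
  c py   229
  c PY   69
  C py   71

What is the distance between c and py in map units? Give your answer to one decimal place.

22.9 map units

The two most frequent classes, C PY (243) and c py (229), are the parental types, so the F1 was C PY / c py.
The recombinant classes are C py and c PY: 71 + 69 = 140.
Recombination frequency = 140/612 = 0.2288 ≈ 22.9%, i.e. 22.9 map units.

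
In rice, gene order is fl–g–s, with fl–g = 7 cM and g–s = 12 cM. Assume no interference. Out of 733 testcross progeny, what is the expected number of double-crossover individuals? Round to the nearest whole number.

6

Map distances give recombination frequencies of 0.070 and 0.120 for the two intervals.
With no interference, expected double-crossover frequency = 0.070 × 0.120 = 0.00840.
Expected number = 0.00840 × 733 = 6.16 ≈ 6.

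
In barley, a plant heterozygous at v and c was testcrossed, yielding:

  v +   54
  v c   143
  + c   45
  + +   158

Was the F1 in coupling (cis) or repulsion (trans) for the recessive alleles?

The two most frequent classes are + + (158) and v c (143); these are the parental (non-recombinant) types.
So the F1 carried + + on one chromosome and v c on the other — the recessive alleles are on the same chromosome (cis / coupling).

cis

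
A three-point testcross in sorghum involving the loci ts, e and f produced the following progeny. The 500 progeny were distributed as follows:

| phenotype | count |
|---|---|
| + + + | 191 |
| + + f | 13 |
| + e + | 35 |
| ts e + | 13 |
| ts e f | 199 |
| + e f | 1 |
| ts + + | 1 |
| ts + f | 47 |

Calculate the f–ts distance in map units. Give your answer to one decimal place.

5.6 map units

The two most frequent reciprocal classes, ts e f and + + +, are the parental types, so the F1 was ts e f / + + +.
The two rarest classes, + e f and ts + +, are the double crossovers. Comparing them with the parentals, only the ts allele has switched, so ts is the middle locus and the order is e – ts – f.
Crossovers in the ts–f interval produce the single-crossover classes ts e + and + + f (13 + 13 = 26) plus the double crossovers (2).
RF(ts–f) = (26 + 2) / 500 = 28/500 = 0.0560 → 5.6 map units.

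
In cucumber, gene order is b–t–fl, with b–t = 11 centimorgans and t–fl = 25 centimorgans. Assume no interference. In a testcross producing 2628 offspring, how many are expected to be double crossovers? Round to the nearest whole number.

Map distances give recombination frequencies of 0.110 and 0.250 for the two intervals.
With no interference, expected double-crossover frequency = 0.110 × 0.250 = 0.02750.
Expected number = 0.02750 × 2628 = 72.27 ≈ 72.

72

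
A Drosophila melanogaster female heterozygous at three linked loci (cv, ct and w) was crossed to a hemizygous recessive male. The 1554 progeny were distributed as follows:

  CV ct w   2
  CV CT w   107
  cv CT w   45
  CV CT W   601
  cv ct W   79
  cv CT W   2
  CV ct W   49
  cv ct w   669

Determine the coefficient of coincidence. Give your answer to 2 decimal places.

The two most frequent reciprocal classes, CV CT W and cv ct w, are the parental types, so the F1 was CV CT W / cv ct w.
The two rarest classes, cv CT W and CV ct w, are the double crossovers. Comparing them with the parentals, only the cv allele has switched, so cv is the middle locus and the order is ct – cv – w.
ct–cv: (94 + 4)/1554 = 0.0631; cv–w: (186 + 4)/1554 = 0.1223.
Expected DCO frequency = 0.0631 × 0.1223 ≈ 0.00772; observed = 4/1554 ≈ 0.00257.
Coefficient of coincidence = 0.00257/0.00772 ≈ 0.33.

0.33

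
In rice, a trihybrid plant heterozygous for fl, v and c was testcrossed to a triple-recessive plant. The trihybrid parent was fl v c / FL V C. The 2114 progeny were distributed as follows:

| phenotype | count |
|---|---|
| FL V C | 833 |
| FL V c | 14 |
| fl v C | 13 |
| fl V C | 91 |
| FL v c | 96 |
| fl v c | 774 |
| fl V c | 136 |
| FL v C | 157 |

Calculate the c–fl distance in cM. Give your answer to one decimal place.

The two rarest classes, fl v C and FL V c, are the double crossovers. Comparing them with the parentals, only the c allele has switched, so c is the middle locus and the order is v – c – fl.
Crossovers in the c–fl interval produce the single-crossover classes FL v c and fl V C (96 + 91 = 187) plus the double crossovers (27).
RF(c–fl) = (187 + 27) / 2114 = 214/2114 = 0.1012 → 10.1 cM.

10.1 cM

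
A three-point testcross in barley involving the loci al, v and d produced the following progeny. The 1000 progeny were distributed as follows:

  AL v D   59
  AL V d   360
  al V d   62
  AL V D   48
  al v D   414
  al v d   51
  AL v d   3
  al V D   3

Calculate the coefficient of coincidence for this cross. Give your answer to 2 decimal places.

The two most frequent reciprocal classes, AL V d and al v D, are the parental types, so the F1 was AL V d / al v D.
The two rarest classes, AL v d and al V D, are the double crossovers. Comparing them with the parentals, only the v allele has switched, so v is the middle locus and the order is al – v – d.
al–v: (121 + 6)/1000 = 0.1270; v–d: (99 + 6)/1000 = 0.1050.
Expected DCO frequency = 0.1270 × 0.1050 ≈ 0.01333; observed = 6/1000 ≈ 0.00600.
Coefficient of coincidence = 0.00600/0.01333 ≈ 0.45.

0.45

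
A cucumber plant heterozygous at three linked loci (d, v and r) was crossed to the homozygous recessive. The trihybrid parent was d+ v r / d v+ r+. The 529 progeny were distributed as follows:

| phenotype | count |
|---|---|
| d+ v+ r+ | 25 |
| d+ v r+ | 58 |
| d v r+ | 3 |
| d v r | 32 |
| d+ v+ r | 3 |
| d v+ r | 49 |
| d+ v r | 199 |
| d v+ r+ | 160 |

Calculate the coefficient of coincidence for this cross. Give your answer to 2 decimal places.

The two rarest classes, d+ v+ r and d v r+, are the double crossovers. Comparing them with the parentals, only the v allele has switched, so v is the middle locus and the order is d – v – r.
d–v: (57 + 6)/529 = 0.1191; v–r: (107 + 6)/529 = 0.2136.
Expected DCO frequency = 0.1191 × 0.2136 ≈ 0.02544; observed = 6/529 ≈ 0.01134.
Coefficient of coincidence = 0.01134/0.02544 ≈ 0.45.

0.45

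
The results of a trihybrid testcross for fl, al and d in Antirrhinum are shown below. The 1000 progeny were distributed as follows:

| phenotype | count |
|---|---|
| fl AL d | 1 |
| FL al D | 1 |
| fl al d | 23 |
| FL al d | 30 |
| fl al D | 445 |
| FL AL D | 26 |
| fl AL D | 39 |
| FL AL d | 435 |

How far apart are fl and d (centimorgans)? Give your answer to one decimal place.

5.1 centimorgans

The two most frequent reciprocal classes, FL AL d and fl al D, are the parental types, so the F1 was FL AL d / fl al D.
The two rarest classes, fl AL d and FL al D, are the double crossovers. Comparing them with the parentals, only the fl allele has switched, so fl is the middle locus and the order is d – fl – al.
Crossovers in the d–fl interval produce the single-crossover classes FL AL D and fl al d (26 + 23 = 49) plus the double crossovers (2).
RF(d–fl) = (49 + 2) / 1000 = 51/1000 = 0.0510 → 5.1 centimorgans.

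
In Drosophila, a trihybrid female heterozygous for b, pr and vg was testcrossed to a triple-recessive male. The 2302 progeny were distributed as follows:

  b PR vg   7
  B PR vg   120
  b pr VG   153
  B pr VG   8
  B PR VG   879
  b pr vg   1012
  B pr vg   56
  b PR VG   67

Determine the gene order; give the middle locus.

The two most frequent reciprocal classes, b pr vg and B PR VG, are the parental types, so the F1 was b pr vg / B PR VG.
The two rarest classes, b PR vg and B pr VG, are the double crossovers. Comparing them with the parentals, only the pr allele has switched, so pr is the middle locus and the order is b – pr – vg.

pr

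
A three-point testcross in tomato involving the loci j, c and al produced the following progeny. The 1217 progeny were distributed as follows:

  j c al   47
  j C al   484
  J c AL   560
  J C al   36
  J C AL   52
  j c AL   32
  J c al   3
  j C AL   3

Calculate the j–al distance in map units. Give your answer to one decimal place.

6.1 map units

The two most frequent reciprocal classes, J c AL and j C al, are the parental types, so the F1 was J c AL / j C al.
The two rarest classes, J c al and j C AL, are the double crossovers. Comparing them with the parentals, only the al allele has switched, so al is the middle locus and the order is j – al – c.
Crossovers in the j–al interval produce the single-crossover classes j c AL and J C al (32 + 36 = 68) plus the double crossovers (6).
RF(j–al) = (68 + 6) / 1217 = 74/1217 = 0.0608 → 6.1 map units.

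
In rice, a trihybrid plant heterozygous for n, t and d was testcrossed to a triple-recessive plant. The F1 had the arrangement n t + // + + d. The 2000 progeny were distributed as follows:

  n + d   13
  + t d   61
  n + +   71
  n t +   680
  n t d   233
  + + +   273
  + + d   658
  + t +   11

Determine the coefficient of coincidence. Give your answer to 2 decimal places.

The two rarest classes, + t + and n + d, are the double crossovers. Comparing them with the parentals, only the n allele has switched, so n is the middle locus and the order is d – n – t.
d–n: (506 + 24)/2000 = 0.2650; n–t: (132 + 24)/2000 = 0.0780.
Expected DCO frequency = 0.2650 × 0.0780 ≈ 0.02067; observed = 24/2000 ≈ 0.01200.
Coefficient of coincidence = 0.01200/0.02067 ≈ 0.58.

0.58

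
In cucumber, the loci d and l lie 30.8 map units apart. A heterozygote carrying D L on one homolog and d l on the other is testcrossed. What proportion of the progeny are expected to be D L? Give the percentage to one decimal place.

A map distance of 30.8 map units corresponds to a recombination frequency of 0.308.
The F1 is D L / d l, so D L is a parental gamete class with expected frequency (1 − r)/2 = 0.692/2 = 0.3460.
That is 0.3460 = 34.6% of the progeny.

34.6%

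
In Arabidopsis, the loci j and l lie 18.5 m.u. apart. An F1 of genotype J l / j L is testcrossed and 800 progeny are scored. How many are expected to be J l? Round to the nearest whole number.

326

A map distance of 18.5 m.u. corresponds to a recombination frequency of 0.185.
The F1 is J l / j L, so J l is a parental gamete class with expected frequency (1 − r)/2 = 0.815/2 = 0.4075.
Expected number = 0.4075 × 800 = 326.00 ≈ 326.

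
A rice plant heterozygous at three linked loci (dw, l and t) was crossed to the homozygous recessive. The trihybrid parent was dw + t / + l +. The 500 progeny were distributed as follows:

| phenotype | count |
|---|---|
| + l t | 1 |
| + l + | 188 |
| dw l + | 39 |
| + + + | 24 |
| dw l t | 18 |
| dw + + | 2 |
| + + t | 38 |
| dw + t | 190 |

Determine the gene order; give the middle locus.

The two rarest classes, dw + + and + l t, are the double crossovers. Comparing them with the parentals, only the t allele has switched, so t is the middle locus and the order is dw – t – l.

t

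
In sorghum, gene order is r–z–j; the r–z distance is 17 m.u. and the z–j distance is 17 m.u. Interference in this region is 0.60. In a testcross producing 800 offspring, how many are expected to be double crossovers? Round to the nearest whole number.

9

Map distances give recombination frequencies of 0.170 and 0.170 for the two intervals.
With interference 0.60 (so coincidence = 0.40), expected double-crossover frequency = 0.170 × 0.170 × 0.40 = 0.01156.
Expected number = 0.01156 × 800 = 9.25 ≈ 9.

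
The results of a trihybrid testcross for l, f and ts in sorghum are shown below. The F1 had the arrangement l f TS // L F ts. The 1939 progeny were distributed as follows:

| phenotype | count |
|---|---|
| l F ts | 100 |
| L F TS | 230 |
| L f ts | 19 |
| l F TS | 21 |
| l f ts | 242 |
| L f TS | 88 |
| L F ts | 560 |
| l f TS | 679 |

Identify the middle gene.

The two rarest classes, l F TS and L f ts, are the double crossovers. Comparing them with the parentals, only the f allele has switched, so f is the middle locus and the order is l – f – ts.

f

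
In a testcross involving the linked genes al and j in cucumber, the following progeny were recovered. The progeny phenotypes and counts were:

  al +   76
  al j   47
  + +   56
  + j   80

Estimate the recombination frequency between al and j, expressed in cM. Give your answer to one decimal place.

The two most frequent classes, + j (80) and al + (76), are the parental types, so the F1 was + j / al +.
The recombinant classes are + + and al j: 56 + 47 = 103.
Recombination frequency = 103/259 = 0.3977 ≈ 39.8%, i.e. 39.8 cM.

39.8 cM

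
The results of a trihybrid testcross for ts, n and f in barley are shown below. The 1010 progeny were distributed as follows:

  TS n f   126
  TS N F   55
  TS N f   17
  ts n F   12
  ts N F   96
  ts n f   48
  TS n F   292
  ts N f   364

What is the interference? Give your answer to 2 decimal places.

0.12

The two most frequent reciprocal classes, ts N f and TS n F, are the parental types, so the F1 was ts N f / TS n F.
The two rarest classes, TS N f and ts n F, are the double crossovers. Comparing them with the parentals, only the ts allele has switched, so ts is the middle locus and the order is n – ts – f.
n–ts: (103 + 29)/1010 = 0.1307; ts–f: (222 + 29)/1010 = 0.2485.
Expected DCO frequency = 0.1307 × 0.2485 ≈ 0.03248; observed = 29/1010 ≈ 0.02871.
Coefficient of coincidence = 0.02871/0.03248 ≈ 0.88; interference = 1 − 0.88 = 0.12.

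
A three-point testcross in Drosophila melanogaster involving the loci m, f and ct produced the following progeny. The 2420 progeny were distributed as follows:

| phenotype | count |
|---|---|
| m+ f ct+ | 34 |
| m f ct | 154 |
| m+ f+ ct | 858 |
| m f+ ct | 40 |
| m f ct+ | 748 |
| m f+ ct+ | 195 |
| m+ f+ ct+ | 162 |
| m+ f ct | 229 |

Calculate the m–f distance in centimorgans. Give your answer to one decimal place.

20.6 centimorgans

The two most frequent reciprocal classes, m+ f+ ct and m f ct+, are the parental types, so the F1 was m+ f+ ct / m f ct+.
The two rarest classes, m f+ ct and m+ f ct+, are the double crossovers. Comparing them with the parentals, only the m allele has switched, so m is the middle locus and the order is ct – m – f.
Crossovers in the m–f interval produce the single-crossover classes m+ f ct and m f+ ct+ (229 + 195 = 424) plus the double crossovers (74).
RF(m–f) = (424 + 74) / 2420 = 498/2420 = 0.2058 → 20.6 centimorgans.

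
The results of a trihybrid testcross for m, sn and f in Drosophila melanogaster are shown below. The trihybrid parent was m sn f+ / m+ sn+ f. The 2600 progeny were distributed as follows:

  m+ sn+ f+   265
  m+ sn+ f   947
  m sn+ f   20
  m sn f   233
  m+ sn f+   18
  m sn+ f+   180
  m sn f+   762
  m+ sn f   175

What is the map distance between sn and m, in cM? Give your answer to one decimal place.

The two rarest classes, m+ sn f+ and m sn+ f, are the double crossovers. Comparing them with the parentals, only the m allele has switched, so m is the middle locus and the order is f – m – sn.
Crossovers in the m–sn interval produce the single-crossover classes m sn+ f+ and m+ sn f (180 + 175 = 355) plus the double crossovers (38).
RF(m–sn) = (355 + 38) / 2600 = 393/2600 = 0.1512 → 15.1 cM.

15.1 cM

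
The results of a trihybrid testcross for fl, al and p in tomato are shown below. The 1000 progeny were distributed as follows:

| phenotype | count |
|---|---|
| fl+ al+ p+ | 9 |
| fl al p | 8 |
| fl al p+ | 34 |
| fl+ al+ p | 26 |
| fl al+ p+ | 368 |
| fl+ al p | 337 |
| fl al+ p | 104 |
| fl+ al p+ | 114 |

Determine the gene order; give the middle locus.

fl

The two most frequent reciprocal classes, fl al+ p+ and fl+ al p, are the parental types, so the F1 was fl al+ p+ / fl+ al p.
The two rarest classes, fl+ al+ p+ and fl al p, are the double crossovers. Comparing them with the parentals, only the fl allele has switched, so fl is the middle locus and the order is al – fl – p.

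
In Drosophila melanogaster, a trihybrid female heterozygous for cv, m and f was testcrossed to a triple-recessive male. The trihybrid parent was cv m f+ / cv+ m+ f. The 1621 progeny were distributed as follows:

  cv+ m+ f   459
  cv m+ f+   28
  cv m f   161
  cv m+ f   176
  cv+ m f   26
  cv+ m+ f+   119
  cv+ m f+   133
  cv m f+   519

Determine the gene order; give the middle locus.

The two rarest classes, cv m+ f+ and cv+ m f, are the double crossovers. Comparing them with the parentals, only the m allele has switched, so m is the middle locus and the order is f – m – cv.

m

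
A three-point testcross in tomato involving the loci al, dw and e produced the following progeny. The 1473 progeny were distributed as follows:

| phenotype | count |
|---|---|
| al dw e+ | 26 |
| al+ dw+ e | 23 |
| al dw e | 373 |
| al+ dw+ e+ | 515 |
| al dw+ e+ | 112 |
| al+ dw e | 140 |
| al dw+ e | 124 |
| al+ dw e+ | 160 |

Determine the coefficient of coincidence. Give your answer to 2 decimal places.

The two most frequent reciprocal classes, al+ dw+ e+ and al dw e, are the parental types, so the F1 was al+ dw+ e+ / al dw e.
The two rarest classes, al+ dw+ e and al dw e+, are the double crossovers. Comparing them with the parentals, only the e allele has switched, so e is the middle locus and the order is al – e – dw.
al–e: (252 + 49)/1473 = 0.2043; e–dw: (284 + 49)/1473 = 0.2261.
Expected DCO frequency = 0.2043 × 0.2261 ≈ 0.04619; observed = 49/1473 ≈ 0.03327.
Coefficient of coincidence = 0.03327/0.04619 ≈ 0.72.

0.72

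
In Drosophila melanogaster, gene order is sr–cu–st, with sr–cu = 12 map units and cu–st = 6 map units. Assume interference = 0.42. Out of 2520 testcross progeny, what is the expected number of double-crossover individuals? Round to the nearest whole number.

Map distances give recombination frequencies of 0.120 and 0.060 for the two intervals.
With interference 0.42 (so coincidence = 0.58), expected double-crossover frequency = 0.120 × 0.060 × 0.58 = 0.00418.
Expected number = 0.00418 × 2520 = 10.52 ≈ 11.

11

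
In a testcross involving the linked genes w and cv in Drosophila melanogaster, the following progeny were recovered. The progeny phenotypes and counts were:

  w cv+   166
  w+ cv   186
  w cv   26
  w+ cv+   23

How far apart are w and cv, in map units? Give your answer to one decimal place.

12.2 map units

The two most frequent classes, w+ cv (186) and w cv+ (166), are the parental types, so the F1 was w+ cv / w cv+.
The recombinant classes are w+ cv+ and w cv: 23 + 26 = 49.
Recombination frequency = 49/401 = 0.1222 ≈ 12.2%, i.e. 12.2 map units.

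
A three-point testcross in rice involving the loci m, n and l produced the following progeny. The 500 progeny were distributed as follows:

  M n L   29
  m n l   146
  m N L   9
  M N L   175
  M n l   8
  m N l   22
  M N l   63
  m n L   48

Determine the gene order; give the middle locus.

The two most frequent reciprocal classes, M N L and m n l, are the parental types, so the F1 was M N L / m n l.
The two rarest classes, m N L and M n l, are the double crossovers. Comparing them with the parentals, only the m allele has switched, so m is the middle locus and the order is l – m – n.

m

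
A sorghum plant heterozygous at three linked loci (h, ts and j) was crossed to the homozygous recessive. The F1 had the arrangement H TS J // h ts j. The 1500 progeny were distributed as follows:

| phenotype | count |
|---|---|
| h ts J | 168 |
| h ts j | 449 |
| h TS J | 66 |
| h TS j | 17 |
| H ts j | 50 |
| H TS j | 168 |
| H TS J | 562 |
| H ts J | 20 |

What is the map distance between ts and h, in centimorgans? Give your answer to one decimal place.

The two rarest classes, H ts J and h TS j, are the double crossovers. Comparing them with the parentals, only the ts allele has switched, so ts is the middle locus and the order is j – ts – h.
Crossovers in the ts–h interval produce the single-crossover classes h TS J and H ts j (66 + 50 = 116) plus the double crossovers (37).
RF(ts–h) = (116 + 37) / 1500 = 153/1500 = 0.1020 → 10.2 centimorgans.

10.2 centimorgans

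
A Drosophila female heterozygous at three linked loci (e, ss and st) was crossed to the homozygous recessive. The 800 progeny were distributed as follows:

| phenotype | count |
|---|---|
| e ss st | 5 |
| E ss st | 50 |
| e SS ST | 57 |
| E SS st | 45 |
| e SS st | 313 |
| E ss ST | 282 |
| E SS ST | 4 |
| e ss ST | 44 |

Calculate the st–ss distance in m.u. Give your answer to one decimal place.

14.5 m.u.

The two most frequent reciprocal classes, E ss ST and e SS st, are the parental types, so the F1 was E ss ST / e SS st.
The two rarest classes, E SS ST and e ss st, are the double crossovers. Comparing them with the parentals, only the ss allele has switched, so ss is the middle locus and the order is e – ss – st.
Crossovers in the ss–st interval produce the single-crossover classes E ss st and e SS ST (50 + 57 = 107) plus the double crossovers (9).
RF(ss–st) = (107 + 9) / 800 = 116/800 = 0.1450 → 14.5 m.u.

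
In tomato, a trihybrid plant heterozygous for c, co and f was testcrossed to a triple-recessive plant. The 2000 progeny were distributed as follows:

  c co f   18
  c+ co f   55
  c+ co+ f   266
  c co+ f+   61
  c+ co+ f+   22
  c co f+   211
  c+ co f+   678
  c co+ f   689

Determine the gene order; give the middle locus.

co

The two most frequent reciprocal classes, c+ co f+ and c co+ f, are the parental types, so the F1 was c+ co f+ / c co+ f.
The two rarest classes, c+ co+ f+ and c co f, are the double crossovers. Comparing them with the parentals, only the co allele has switched, so co is the middle locus and the order is c – co – f.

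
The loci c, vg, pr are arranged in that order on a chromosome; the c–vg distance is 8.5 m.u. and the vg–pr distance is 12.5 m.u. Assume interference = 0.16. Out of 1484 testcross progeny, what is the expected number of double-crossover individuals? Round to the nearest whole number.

Map distances give recombination frequencies of 0.085 and 0.125 for the two intervals.
With interference 0.16 (so coincidence = 0.84), expected double-crossover frequency = 0.085 × 0.125 × 0.84 = 0.00893.
Expected number = 0.00893 × 1484 = 13.24 ≈ 13.

13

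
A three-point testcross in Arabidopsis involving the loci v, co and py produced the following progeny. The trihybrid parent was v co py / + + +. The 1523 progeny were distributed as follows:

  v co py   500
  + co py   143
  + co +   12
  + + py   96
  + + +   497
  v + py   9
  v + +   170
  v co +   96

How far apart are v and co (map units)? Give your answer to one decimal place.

21.9 map units

The two rarest classes, v + py and + co +, are the double crossovers. Comparing them with the parentals, only the co allele has switched, so co is the middle locus and the order is py – co – v.
Crossovers in the co–v interval produce the single-crossover classes + co py and v + + (143 + 170 = 313) plus the double crossovers (21).
RF(co–v) = (313 + 21) / 1523 = 334/1523 = 0.2193 → 21.9 map units.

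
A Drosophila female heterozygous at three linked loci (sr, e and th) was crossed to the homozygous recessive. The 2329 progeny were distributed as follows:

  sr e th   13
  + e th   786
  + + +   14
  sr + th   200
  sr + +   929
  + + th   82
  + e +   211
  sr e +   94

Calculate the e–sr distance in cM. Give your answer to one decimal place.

8.7 cM

The two most frequent reciprocal classes, sr + + and + e th, are the parental types, so the F1 was sr + + / + e th.
The two rarest classes, + + + and sr e th, are the double crossovers. Comparing them with the parentals, only the sr allele has switched, so sr is the middle locus and the order is e – sr – th.
Crossovers in the e–sr interval produce the single-crossover classes sr e + and + + th (94 + 82 = 176) plus the double crossovers (27).
RF(e–sr) = (176 + 27) / 2329 = 203/2329 = 0.0872 → 8.7 cM.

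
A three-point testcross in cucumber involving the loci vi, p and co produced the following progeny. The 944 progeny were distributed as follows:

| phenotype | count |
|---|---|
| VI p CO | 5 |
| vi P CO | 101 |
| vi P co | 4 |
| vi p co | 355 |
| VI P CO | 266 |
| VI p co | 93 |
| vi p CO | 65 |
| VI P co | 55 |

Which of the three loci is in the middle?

The two most frequent reciprocal classes, VI P CO and vi p co, are the parental types, so the F1 was VI P CO / vi p co.
The two rarest classes, VI p CO and vi P co, are the double crossovers. Comparing them with the parentals, only the p allele has switched, so p is the middle locus and the order is vi – p – co.

p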